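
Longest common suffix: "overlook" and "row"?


Word 1: "overlook"
Word 2: "row"
Comparing from end:
  Pos -1: 'k' != 'w' (stop)
LCS = "" (length 0)


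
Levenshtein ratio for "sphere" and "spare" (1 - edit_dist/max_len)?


Word 1: "sphere" (length 6)
Word 2: "spare" (length 5)
One optimal edit sequence:
  1. keep 's'
  2. keep 'p'
  3. delete 'h'  (+1)
  4. substitute 'e' -> 'a'  (+1)
  5. keep 'r'
  6. keep 'e'
Edit distance = 2
Max length = max(6, 5) = 6
Similarity = 1 - 2/6
= 0.6667


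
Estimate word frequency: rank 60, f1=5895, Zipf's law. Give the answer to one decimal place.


Zipf's law: f(r) = f(1) / r
f(1) = 5895
f(60) = 5895 / 60
= 98.3 occurrences


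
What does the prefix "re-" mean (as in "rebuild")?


Prefix: re-
Example: rebuild (re- + build)
Meaning = again


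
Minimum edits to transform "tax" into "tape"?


Word 1: "tax" (length 3)
Word 2: "tape" (length 4)
One optimal edit sequence (insert/delete/substitute each cost 1):
  1. keep 't'
  2. keep 'a'
  3. insert 'p'  (+1)
  4. substitute 'x' -> 'e'  (+1)
Total edit operations: 2
Edit distance = 2


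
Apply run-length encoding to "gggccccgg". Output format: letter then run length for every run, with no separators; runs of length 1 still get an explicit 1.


String: "gggccccgg"
Scanning for consecutive runs:
  'g' x 3
  'c' x 4
  'g' x 2
RLE = "g3c4g2"


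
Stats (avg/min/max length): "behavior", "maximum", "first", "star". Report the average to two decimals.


Lengths: "behavior"=8, "maximum"=7, "first"=5, "star"=4
Sum = 24, Count = 4
Average = 24/4 = 6.00
= avg=6.00, min=4, max=8


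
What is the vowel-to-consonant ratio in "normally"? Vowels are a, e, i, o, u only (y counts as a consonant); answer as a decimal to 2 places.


Word: "normally"
Vowels (a,e,i,o,u): 2
Consonants: 6
Ratio = 2/6
= 0.33


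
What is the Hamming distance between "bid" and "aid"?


Comparing character by character (same length = 3):
  Pos 0: 'b' vs 'a' !=
  Pos 1: 'i' vs 'i' =
  Pos 2: 'd' vs 'd' =
Hamming distance = 1


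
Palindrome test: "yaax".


Word: "yaax"
Reversed: "xaay"
Forward == Backward? yaax != xaay
Palindrome = No


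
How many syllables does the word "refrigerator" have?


Word: "refrigerator"
Syllable breakdown: re · frig · er · a · tor
Counting: 5 parts
= 5 syllables


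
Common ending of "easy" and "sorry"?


Word 1: "easy"
Word 2: "sorry"
Comparing from end:
  Pos -1: 'y' == 'y'
  Pos -2: 's' != 'r' (stop)
LCS = "y" (length 1)


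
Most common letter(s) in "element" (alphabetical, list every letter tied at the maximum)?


Word: "element"
Letter counts:
  'e': 3
  'l': 1
  'm': 1
  'n': 1
  't': 1
Maximum count = 3
Most frequent = 'e' (3 times each)


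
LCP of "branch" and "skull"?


Word 1: "branch"
Word 2: "skull"
Comparing from start:
  Pos 0: 'b' != 's' (stop)
LCP = "" (length 0)


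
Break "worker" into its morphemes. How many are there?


Word: "worker"
Morphemes: work + -er
Each morpheme carries meaning
= 2 morphemes


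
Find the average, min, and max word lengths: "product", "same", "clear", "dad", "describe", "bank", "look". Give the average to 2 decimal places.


Lengths: "product"=7, "same"=4, "clear"=5, "dad"=3, "describe"=8, "bank"=4, "look"=4
Sum = 35, Count = 7
Average = 35/7 = 5.00
= avg=5.00, min=3, max=8


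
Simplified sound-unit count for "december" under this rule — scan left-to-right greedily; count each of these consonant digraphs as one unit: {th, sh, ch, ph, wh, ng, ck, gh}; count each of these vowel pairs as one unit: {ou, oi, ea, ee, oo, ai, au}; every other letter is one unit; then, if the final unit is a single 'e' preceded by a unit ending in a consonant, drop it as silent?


Word: "december" (8 letters)
Left-to-right scan:
  (1) 'd' (letter)
  (2) 'e' (letter)
  (3) 'c' (letter)
  (4) 'e' (letter)
  (5) 'm' (letter)
  (6) 'b' (letter)
  (7) 'e' (letter)
  (8) 'r' (letter)
Units from scan: 8
Sound units = 8 units


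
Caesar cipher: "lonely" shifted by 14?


Word: "lonely"
Shift: 14
Each letter → (letter + shift) mod 26:
  'l' (11) + 14 = 25 → 'z'
  'o' (14) + 14 = 2 → 'c'
  'n' (13) + 14 = 1 → 'b'
  'e' (4) + 14 = 18 → 's'
  'l' (11) + 14 = 25 → 'z'
  'y' (24) + 14 = 12 → 'm'
Result = "zcbszm"


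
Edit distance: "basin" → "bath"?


Word 1: "basin" (length 5)
Word 2: "bath" (length 4)
One optimal edit sequence (insert/delete/substitute each cost 1):
  1. keep 'b'
  2. keep 'a'
  3. delete 's'  (+1)
  4. substitute 'i' -> 't'  (+1)
  5. substitute 'n' -> 'h'  (+1)
Total edit operations: 3
Edit distance = 3


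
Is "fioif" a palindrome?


Word: "fioif"
Reversed: "fioif"
Forward == Backward? fioif == fioif
Palindrome = Yes


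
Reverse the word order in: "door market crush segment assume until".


Original: "door market crush segment assume until"
Words (1..n): door | market | crush | segment | assume | until
Reversed (n..1): until | assume | segment | crush | market | door
Result = "until assume segment crush market door"


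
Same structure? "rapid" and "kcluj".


Pattern of "rapid": [0, 1, 2, 3, 4]
Pattern of "kcluj": [0, 1, 2, 3, 4]
Patterns match
Same pattern = Yes


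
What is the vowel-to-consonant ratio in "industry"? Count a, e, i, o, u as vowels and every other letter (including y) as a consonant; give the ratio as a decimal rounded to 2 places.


Word: "industry"
Vowels (a,e,i,o,u): 2
Consonants: 6
Ratio = 2/6
= 0.33


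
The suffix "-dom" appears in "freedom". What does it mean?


Suffix: -dom
Example: freedom = free + -dom
Meaning = state / realm


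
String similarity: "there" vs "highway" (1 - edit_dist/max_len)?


Word 1: "there" (length 5)
Word 2: "highway" (length 7)
One optimal edit sequence:
  1. insert 'h'  (+1)
  2. insert 'i'  (+1)
  3. substitute 't' -> 'g'  (+1)
  4. keep 'h'
  5. substitute 'e' -> 'w'  (+1)
  6. substitute 'r' -> 'a'  (+1)
  7. substitute 'e' -> 'y'  (+1)
Edit distance = 6
Max length = max(5, 7) = 7
Similarity = 1 - 6/7
= 0.1429


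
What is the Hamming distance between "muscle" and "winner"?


Comparing character by character (same length = 6):
  Pos 0: 'm' vs 'w' !=
  Pos 1: 'u' vs 'i' !=
  Pos 2: 's' vs 'n' !=
  Pos 3: 'c' vs 'n' !=
  Pos 4: 'l' vs 'e' !=
  Pos 5: 'e' vs 'r' !=
Hamming distance = 6


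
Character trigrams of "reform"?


Word: "reform" (length 6)
Number of trigrams = 6 - 3 + 1 = 4
  Position 0: "ref"
  Position 1: "efo"
  Position 2: "for"
  Position 3: "orm"
Trigrams = "ref", "efo", "for", "orm"


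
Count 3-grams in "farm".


Word: "farm" (length 4)
Number of 3-grams = length - 3 + 1 = 4 - 3 + 1
= 2


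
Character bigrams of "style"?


Word: "style" (length 5)
Number of bigrams = 5 - 2 + 1 = 4
  Position 0: "st"
  Position 1: "ty"
  Position 2: "yl"
  Position 3: "le"
Bigrams = "st", "ty", "yl", "le"


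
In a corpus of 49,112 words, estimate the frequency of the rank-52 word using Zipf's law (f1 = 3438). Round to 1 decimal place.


Zipf's law: f(r) = f(1) / r
f(1) = 3438
f(52) = 3438 / 52
= 66.1 occurrences


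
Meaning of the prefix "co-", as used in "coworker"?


Prefix: co-
Example: coworker (co- + worker)
Meaning = together


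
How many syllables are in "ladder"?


Word: "ladder"
Syllable breakdown: lad | der
Counting: 2 parts
= 2 syllables


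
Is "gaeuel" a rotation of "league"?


Word: "league", Candidate: "gaeuel"
Method: check if candidate is substring of word+word
"leagueleague" contains "gaeuel"? No
Is rotation = No


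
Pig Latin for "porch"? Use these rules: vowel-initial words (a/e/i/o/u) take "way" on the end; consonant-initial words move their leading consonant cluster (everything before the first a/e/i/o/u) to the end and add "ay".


Word: "porch"
Starts with consonant(s) → move to end, add 'ay'
Consonant cluster: "p"
Pig Latin = "orchpay"


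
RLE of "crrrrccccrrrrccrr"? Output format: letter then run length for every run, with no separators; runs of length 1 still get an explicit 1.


String: "crrrrccccrrrrccrr"
Scanning for consecutive runs:
  'c' x 1
  'r' x 4
  'c' x 4
  'r' x 4
  'c' x 2
  'r' x 2
RLE = "c1r4c4r4c2r2"


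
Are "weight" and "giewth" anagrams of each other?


Word 1: "weight" → sorted: eghitw
Word 2: "giewth" → sorted: eghitw
Same letters? eghitw == eghitw
Anagram = Yes


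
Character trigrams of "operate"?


Word: "operate" (length 7)
Number of trigrams = 7 - 3 + 1 = 5
  Position 0: "ope"
  Position 1: "per"
  Position 2: "era"
  Position 3: "rat"
  Position 4: "ate"
Trigrams = "ope", "per", "era", "rat", "ate"


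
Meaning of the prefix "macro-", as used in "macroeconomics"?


Prefix: macro-
Example: macroeconomics (macro- + economics)
Meaning = large


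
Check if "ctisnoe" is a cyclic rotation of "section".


Word: "section", Candidate: "ctisnoe"
Method: check if candidate is substring of word+word
"sectionsection" contains "ctisnoe"? No
Is rotation = No


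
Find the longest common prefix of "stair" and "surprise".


Word 1: "stair"
Word 2: "surprise"
Comparing from start:
  Pos 0: 's' == 's'
  Pos 1: 't' != 'u' (stop)
LCP = "s" (length 1)


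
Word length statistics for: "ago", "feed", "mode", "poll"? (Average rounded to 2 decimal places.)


Lengths: "ago"=3, "feed"=4, "mode"=4, "poll"=4
Sum = 15, Count = 4
Average = 15/4 = 3.75
= avg=3.75, min=3, max=4


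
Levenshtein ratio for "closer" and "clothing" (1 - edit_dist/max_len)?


Word 1: "closer" (length 6)
Word 2: "clothing" (length 8)
One optimal edit sequence:
  1. keep 'c'
  2. keep 'l'
  3. keep 'o'
  4. insert 't'  (+1)
  5. insert 'h'  (+1)
  6. substitute 's' -> 'i'  (+1)
  7. substitute 'e' -> 'n'  (+1)
  8. substitute 'r' -> 'g'  (+1)
Edit distance = 5
Max length = max(6, 8) = 8
Similarity = 1 - 5/8
= 0.3750


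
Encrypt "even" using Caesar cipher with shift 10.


Word: "even"
Shift: 10
Each letter → (letter + shift) mod 26:
  'e' (4) + 10 = 14 → 'o'
  'v' (21) + 10 = 5 → 'f'
  'e' (4) + 10 = 14 → 'o'
  'n' (13) + 10 = 23 → 'x'
Result = "ofox"


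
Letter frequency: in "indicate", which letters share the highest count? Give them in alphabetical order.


Word: "indicate"
Letter counts:
  'a': 1
  'c': 1
  'd': 1
  'e': 1
  'i': 2
  'n': 1
  't': 1
Maximum count = 2
Most frequent = 'i' (2 times each)


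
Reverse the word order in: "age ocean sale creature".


Original: "age ocean sale creature"
Words (1..n): age | ocean | sale | creature
Reversed (n..1): creature | sale | ocean | age
Result = "creature sale ocean age"


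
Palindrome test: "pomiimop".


Word: "pomiimop"
Reversed: "pomiimop"
Forward == Backward? pomiimop == pomiimop
Palindrome = Yes


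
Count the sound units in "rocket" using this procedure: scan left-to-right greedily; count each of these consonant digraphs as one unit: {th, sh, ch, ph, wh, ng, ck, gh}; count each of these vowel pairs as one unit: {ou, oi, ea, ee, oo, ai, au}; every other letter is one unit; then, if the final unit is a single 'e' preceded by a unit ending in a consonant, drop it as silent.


Word: "rocket" (6 letters)
Left-to-right scan:
  1. 'r' (letter)
  2. 'o' (letter)
  3. 'ck' (digraph)
  4. 'e' (letter)
  5. 't' (letter)
Units from scan: 5
Sound units = 5 units


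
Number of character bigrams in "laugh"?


Word: "laugh" (length 5)
Number of 2-grams = length - 2 + 1 = 5 - 2 + 1
= 4


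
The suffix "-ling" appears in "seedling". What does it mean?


Suffix: -ling
Example: seedling = seed + -ling
Meaning = small / young


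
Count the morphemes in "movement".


Word: "movement"
Morphemes: move / -ment
Each morpheme carries meaning
= 2 morphemes


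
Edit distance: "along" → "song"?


Word 1: "along" (length 5)
Word 2: "song" (length 4)
One optimal edit sequence (insert/delete/substitute each cost 1):
  1. delete 'a'  (+1)
  2. substitute 'l' -> 's'  (+1)
  3. keep 'o'
  4. keep 'n'
  5. keep 'g'
Total edit operations: 2
Edit distance = 2


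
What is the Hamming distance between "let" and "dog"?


Comparing character by character (same length = 3):
  Pos 0: 'l' vs 'd' !=
  Pos 1: 'e' vs 'o' !=
  Pos 2: 't' vs 'g' !=
Hamming distance = 3


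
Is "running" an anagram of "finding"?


Word 1: "finding" → sorted: dfgiinn
Word 2: "running" → sorted: ginnnru
Same letters? dfgiinn != ginnnru
Anagram = No


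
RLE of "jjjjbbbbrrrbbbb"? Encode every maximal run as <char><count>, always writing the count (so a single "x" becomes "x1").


String: "jjjjbbbbrrrbbbb"
Scanning for consecutive runs:
  'j' x 4
  'b' x 4
  'r' x 3
  'b' x 4
RLE = "j4b4r3b4"


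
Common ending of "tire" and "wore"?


Word 1: "tire"
Word 2: "wore"
Comparing from end:
  Pos -1: 'e' == 'e'
  Pos -2: 'r' == 'r'
  Pos -3: 'i' != 'o' (stop)
LCS = "re" (length 2)


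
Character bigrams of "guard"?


Word: "guard" (length 5)
Number of bigrams = 5 - 2 + 1 = 4
  Position 0: "gu"
  Position 1: "ua"
  Position 2: "ar"
  Position 3: "rd"
Bigrams = "gu", "ua", "ar", "rd"


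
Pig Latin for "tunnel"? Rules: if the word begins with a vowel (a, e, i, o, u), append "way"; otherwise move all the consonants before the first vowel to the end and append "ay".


Word: "tunnel"
Starts with consonant(s) → move to end, add 'ay'
Consonant cluster: "t"
Pig Latin = "unneltay"


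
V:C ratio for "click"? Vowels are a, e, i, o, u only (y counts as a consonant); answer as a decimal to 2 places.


Word: "click"
Vowels (a,e,i,o,u): 1
Consonants: 4
Ratio = 1/4
= 0.25


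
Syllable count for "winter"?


Word: "winter"
Syllable breakdown: win | ter
Counting: 2 parts
= 2 syllables


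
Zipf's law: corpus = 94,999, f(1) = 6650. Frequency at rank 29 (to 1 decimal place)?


Zipf's law: f(r) = f(1) / r
f(1) = 6650
f(29) = 6650 / 29
= 229.3 occurrences


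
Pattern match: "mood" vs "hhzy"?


Pattern of "mood": [0, 1, 1, 2]
Pattern of "hhzy": [0, 0, 1, 2]
Patterns do not match
Same pattern = No


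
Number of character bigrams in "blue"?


Word: "blue" (length 4)
Number of 2-grams = length - 2 + 1 = 4 - 2 + 1
= 3


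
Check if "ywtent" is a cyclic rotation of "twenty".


Word: "twenty", Candidate: "ywtent"
Method: check if candidate is substring of word+word
"twentytwenty" contains "ywtent"? No
Is rotation = No


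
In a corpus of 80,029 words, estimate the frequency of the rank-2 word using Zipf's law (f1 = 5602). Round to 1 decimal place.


Zipf's law: f(r) = f(1) / r
f(1) = 5602
f(2) = 5602 / 2
= 2801.0 occurrences


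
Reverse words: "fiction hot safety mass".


Original: "fiction hot safety mass"
Words (1..n): fiction | hot | safety | mass
Reversed (n..1): mass | safety | hot | fiction
Result = "mass safety hot fiction"


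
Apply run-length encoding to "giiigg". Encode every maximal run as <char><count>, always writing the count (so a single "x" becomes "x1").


String: "giiigg"
Scanning for consecutive runs:
  'g' x 1
  'i' x 3
  'g' x 2
RLE = "g1i3g2"


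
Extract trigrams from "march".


Word: "march" (length 5)
Number of trigrams = 5 - 3 + 1 = 3
  Position 0: "mar"
  Position 1: "arc"
  Position 2: "rch"
Trigrams = "mar", "arc", "rch"


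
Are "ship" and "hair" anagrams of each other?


Word 1: "ship" → sorted: hips
Word 2: "hair" → sorted: ahir
Same letters? hips != ahir
Anagram = No


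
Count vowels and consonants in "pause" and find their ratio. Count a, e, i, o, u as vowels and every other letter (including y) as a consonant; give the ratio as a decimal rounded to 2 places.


Word: "pause"
Vowels (a,e,i,o,u): 3
Consonants: 2
Ratio = 3/2
= 1.50


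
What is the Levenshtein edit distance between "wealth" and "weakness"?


Word 1: "wealth" (length 6)
Word 2: "weakness" (length 8)
One optimal edit sequence (insert/delete/substitute each cost 1):
  1. keep 'w'
  2. keep 'e'
  3. keep 'a'
  4. insert 'k'  (+1)
  5. insert 'n'  (+1)
  6. substitute 'l' -> 'e'  (+1)
  7. substitute 't' -> 's'  (+1)
  8. substitute 'h' -> 's'  (+1)
Total edit operations: 5
Edit distance = 5


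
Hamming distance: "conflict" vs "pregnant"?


Comparing character by character (same length = 8):
  Pos 0: 'c' vs 'p' !=
  Pos 1: 'o' vs 'r' !=
  Pos 2: 'n' vs 'e' !=
  Pos 3: 'f' vs 'g' !=
  Pos 4: 'l' vs 'n' !=
  Pos 5: 'i' vs 'a' !=
  Pos 6: 'c' vs 'n' !=
  Pos 7: 't' vs 't' =
Hamming distance = 7


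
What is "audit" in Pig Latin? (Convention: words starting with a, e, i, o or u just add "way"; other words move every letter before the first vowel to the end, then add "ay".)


Word: "audit"
Starts with vowel → add 'way'
Pig Latin = "auditway"


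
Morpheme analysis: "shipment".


Word: "shipment"
Morphemes: ship | -ment
Each morpheme carries meaning
= 2 morphemes


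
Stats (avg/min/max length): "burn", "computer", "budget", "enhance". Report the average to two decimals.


Lengths: "burn"=4, "computer"=8, "budget"=6, "enhance"=7
Sum = 25, Count = 4
Average = 25/4 = 6.25
= avg=6.25, min=4, max=8


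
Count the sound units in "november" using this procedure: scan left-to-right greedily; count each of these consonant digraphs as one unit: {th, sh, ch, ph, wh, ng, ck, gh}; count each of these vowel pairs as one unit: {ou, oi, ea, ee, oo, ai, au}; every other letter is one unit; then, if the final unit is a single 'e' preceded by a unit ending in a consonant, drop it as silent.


Word: "november" (8 letters)
Left-to-right scan:
  [1] 'n' (letter)
  [2] 'o' (letter)
  [3] 'v' (letter)
  [4] 'e' (letter)
  [5] 'm' (letter)
  [6] 'b' (letter)
  [7] 'e' (letter)
  [8] 'r' (letter)
Units from scan: 8
Sound units = 8 units


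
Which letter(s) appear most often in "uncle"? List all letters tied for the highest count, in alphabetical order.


Word: "uncle"
Letter counts:
  'c': 1
  'e': 1
  'l': 1
  'n': 1
  'u': 1
Maximum count = 1
Most frequent = 'c', 'e', 'l', 'n', 'u' (1 time each)


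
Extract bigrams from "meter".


Word: "meter" (length 5)
Number of bigrams = 5 - 2 + 1 = 4
  Position 0: "me"
  Position 1: "et"
  Position 2: "te"
  Position 3: "er"
Bigrams = "me", "et", "te", "er"


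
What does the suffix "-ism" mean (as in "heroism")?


Suffix: -ism
Example: heroism (hero + -ism)
Meaning = belief / practice


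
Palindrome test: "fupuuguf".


Word: "fupuuguf"
Reversed: "fuguupuf"
Forward == Backward? fupuuguf != fuguupuf
Palindrome = No


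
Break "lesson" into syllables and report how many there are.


Word: "lesson"
Syllable breakdown: les | son
Counting: 2 parts
= 2 syllables


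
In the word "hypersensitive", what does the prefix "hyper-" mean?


Prefix: hyper-
Example: hypersensitive = hyper- + sensitive
Meaning = over / excessive


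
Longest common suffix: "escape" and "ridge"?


Word 1: "escape"
Word 2: "ridge"
Comparing from end:
  Pos -1: 'e' == 'e'
  Pos -2: 'p' != 'g' (stop)
LCS = "e" (length 1)


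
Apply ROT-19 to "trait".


Word: "trait"
Shift: 19
Each letter → (letter + shift) mod 26:
  't' (19) + 19 = 12 → 'm'
  'r' (17) + 19 = 10 → 'k'
  'a' (0) + 19 = 19 → 't'
  'i' (8) + 19 = 1 → 'b'
  't' (19) + 19 = 12 → 'm'
Result = "mktbm"


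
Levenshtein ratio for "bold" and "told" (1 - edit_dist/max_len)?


Word 1: "bold" (length 4)
Word 2: "told" (length 4)
One optimal edit sequence:
  1. substitute 'b' -> 't'  (+1)
  2. keep 'o'
  3. keep 'l'
  4. keep 'd'
Edit distance = 1
Max length = max(4, 4) = 4
Similarity = 1 - 1/4
= 0.7500


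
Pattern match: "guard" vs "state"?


Pattern of "guard": [0, 1, 2, 3, 4]
Pattern of "state": [0, 1, 2, 1, 3]
Patterns do not match
Same pattern = No


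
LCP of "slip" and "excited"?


Word 1: "slip"
Word 2: "excited"
Comparing from start:
  Pos 0: 's' != 'e' (stop)
LCP = "" (length 0)


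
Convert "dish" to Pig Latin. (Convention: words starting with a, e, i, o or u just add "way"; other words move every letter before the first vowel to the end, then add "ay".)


Word: "dish"
Starts with consonant(s) → move to end, add 'ay'
Consonant cluster: "d"
Pig Latin = "ishday"


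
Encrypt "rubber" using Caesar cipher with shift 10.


Word: "rubber"
Shift: 10
Each letter → (letter + shift) mod 26:
  'r' (17) + 10 = 1 → 'b'
  'u' (20) + 10 = 4 → 'e'
  'b' (1) + 10 = 11 → 'l'
  'b' (1) + 10 = 11 → 'l'
  'e' (4) + 10 = 14 → 'o'
  'r' (17) + 10 = 1 → 'b'
Result = "bellob"


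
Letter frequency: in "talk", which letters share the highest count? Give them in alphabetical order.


Word: "talk"
Letter counts:
  'a': 1
  'k': 1
  'l': 1
  't': 1
Maximum count = 1
Most frequent = 'a', 'k', 'l', 't' (1 time each)


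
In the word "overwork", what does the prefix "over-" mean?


Prefix: over-
As in: overwork -> over- + work
Meaning = excessive


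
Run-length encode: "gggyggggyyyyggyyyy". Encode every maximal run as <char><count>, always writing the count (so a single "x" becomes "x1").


String: "gggyggggyyyyggyyyy"
Scanning for consecutive runs:
  'g' x 3
  'y' x 1
  'g' x 4
  'y' x 4
  'g' x 2
  'y' x 4
RLE = "g3y1g4y4g2y4"


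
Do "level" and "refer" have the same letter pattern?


Pattern of "level": [0, 1, 2, 1, 0]
Pattern of "refer": [0, 1, 2, 1, 0]
Patterns match
Same pattern = Yes


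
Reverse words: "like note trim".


Original: "like note trim"
Words (1..n): like | note | trim
Reversed (n..1): trim | note | like
Result = "trim note like"


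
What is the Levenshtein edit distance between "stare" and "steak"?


Word 1: "stare" (length 5)
Word 2: "steak" (length 5)
One optimal edit sequence (insert/delete/substitute each cost 1):
  1. keep 's'
  2. keep 't'
  3. substitute 'a' -> 'e'  (+1)
  4. substitute 'r' -> 'a'  (+1)
  5. substitute 'e' -> 'k'  (+1)
Total edit operations: 3
Edit distance = 3


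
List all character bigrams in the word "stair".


Word: "stair" (length 5)
Number of bigrams = 5 - 2 + 1 = 4
  Position 0: "st"
  Position 1: "ta"
  Position 2: "ai"
  Position 3: "ir"
Bigrams = "st", "ta", "ai", "ir"


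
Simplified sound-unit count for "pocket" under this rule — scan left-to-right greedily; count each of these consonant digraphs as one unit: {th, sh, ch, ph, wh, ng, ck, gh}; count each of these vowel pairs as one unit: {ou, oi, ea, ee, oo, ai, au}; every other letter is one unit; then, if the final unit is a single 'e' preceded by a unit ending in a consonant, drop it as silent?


Word: "pocket" (6 letters)
Left-to-right scan:
  1. 'p' (letter)
  2. 'o' (letter)
  3. 'ck' (digraph)
  4. 'e' (letter)
  5. 't' (letter)
Units from scan: 5
Sound units = 5 units


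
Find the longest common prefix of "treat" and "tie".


Word 1: "treat"
Word 2: "tie"
Comparing from start:
  Pos 0: 't' == 't'
  Pos 1: 'r' != 'i' (stop)
LCP = "t" (length 1)


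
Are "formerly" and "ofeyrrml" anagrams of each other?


Word 1: "formerly" → sorted: eflmorry
Word 2: "ofeyrrml" → sorted: eflmorry
Same letters? eflmorry == eflmorry
Anagram = Yes


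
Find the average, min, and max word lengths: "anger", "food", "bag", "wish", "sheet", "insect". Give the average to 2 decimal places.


Lengths: "anger"=5, "food"=4, "bag"=3, "wish"=4, "sheet"=5, "insect"=6
Sum = 27, Count = 6
Average = 27/6 = 4.50
= avg=4.50, min=3, max=6


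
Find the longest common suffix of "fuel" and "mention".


Word 1: "fuel"
Word 2: "mention"
Comparing from end:
  Pos -1: 'l' != 'n' (stop)
LCS = "" (length 0)


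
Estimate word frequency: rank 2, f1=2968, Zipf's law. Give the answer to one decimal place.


Zipf's law: f(r) = f(1) / r
f(1) = 2968
f(2) = 2968 / 2
= 1484.0 occurrences


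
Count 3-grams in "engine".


Word: "engine" (length 6)
Number of 3-grams = length - 3 + 1 = 6 - 3 + 1
= 4


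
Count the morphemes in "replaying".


Word: "replaying"
Morphemes: re- / play / -ing
Each morpheme carries meaning
= 3 morphemes


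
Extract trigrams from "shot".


Word: "shot" (length 4)
Number of trigrams = 4 - 3 + 1 = 2
  Position 0: "sho"
  Position 1: "hot"
Trigrams = "sho", "hot"


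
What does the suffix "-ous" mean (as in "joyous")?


Suffix: -ous
Example: joyous = joy + -ous
Meaning = having quality of


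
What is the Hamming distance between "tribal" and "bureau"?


Comparing character by character (same length = 6):
  Pos 0: 't' vs 'b' !=
  Pos 1: 'r' vs 'u' !=
  Pos 2: 'i' vs 'r' !=
  Pos 3: 'b' vs 'e' !=
  Pos 4: 'a' vs 'a' =
  Pos 5: 'l' vs 'u' !=
Hamming distance = 5


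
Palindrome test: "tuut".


Word: "tuut"
Reversed: "tuut"
Forward == Backward? tuut == tuut
Palindrome = Yes


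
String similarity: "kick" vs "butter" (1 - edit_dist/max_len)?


Word 1: "kick" (length 4)
Word 2: "butter" (length 6)
One optimal edit sequence:
  1. insert 'b'  (+1)
  2. insert 'u'  (+1)
  3. substitute 'k' -> 't'  (+1)
  4. substitute 'i' -> 't'  (+1)
  5. substitute 'c' -> 'e'  (+1)
  6. substitute 'k' -> 'r'  (+1)
Edit distance = 6
Max length = max(4, 6) = 6
Similarity = 1 - 6/6
= 0.0000


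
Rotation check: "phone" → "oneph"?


Word: "phone", Candidate: "oneph"
Method: check if candidate is substring of word+word
"phonephone" contains "oneph"? Yes
Is rotation = Yes


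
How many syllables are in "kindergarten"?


Word: "kindergarten"
Syllable breakdown: kin · der · gar · ten
Counting: 4 parts
= 4 syllables


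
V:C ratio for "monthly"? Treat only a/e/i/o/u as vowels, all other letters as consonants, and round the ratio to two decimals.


Word: "monthly"
Vowels (a,e,i,o,u): 1
Consonants: 6
Ratio = 1/6
= 0.17


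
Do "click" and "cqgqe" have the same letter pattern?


Pattern of "click": [0, 1, 2, 0, 3]
Pattern of "cqgqe": [0, 1, 2, 1, 3]
Patterns do not match
Same pattern = No


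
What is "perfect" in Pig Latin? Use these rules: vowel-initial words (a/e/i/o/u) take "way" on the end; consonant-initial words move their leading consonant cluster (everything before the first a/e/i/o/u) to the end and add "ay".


Word: "perfect"
Starts with consonant(s) → move to end, add 'ay'
Consonant cluster: "p"
Pig Latin = "erfectpay"


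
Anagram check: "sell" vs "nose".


Word 1: "sell" → sorted: ells
Word 2: "nose" → sorted: enos
Same letters? ells != enos
Anagram = No


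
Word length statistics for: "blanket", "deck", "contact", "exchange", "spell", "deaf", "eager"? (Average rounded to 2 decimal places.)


Lengths: "blanket"=7, "deck"=4, "contact"=7, "exchange"=8, "spell"=5, "deaf"=4, "eager"=5
Sum = 40, Count = 7
Average = 40/7 = 5.71
= avg=5.71, min=4, max=8


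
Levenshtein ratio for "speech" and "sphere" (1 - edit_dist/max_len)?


Word 1: "speech" (length 6)
Word 2: "sphere" (length 6)
One optimal edit sequence:
  1. keep 's'
  2. keep 'p'
  3. substitute 'e' -> 'h'  (+1)
  4. keep 'e'
  5. substitute 'c' -> 'r'  (+1)
  6. substitute 'h' -> 'e'  (+1)
Edit distance = 3
Max length = max(6, 6) = 6
Similarity = 1 - 3/6
= 0.5000


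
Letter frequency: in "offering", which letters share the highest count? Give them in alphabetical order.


Word: "offering"
Letter counts:
  'e': 1
  'f': 2
  'g': 1
  'i': 1
  'n': 1
  'o': 1
  'r': 1
Maximum count = 2
Most frequent = 'f' (2 times each)


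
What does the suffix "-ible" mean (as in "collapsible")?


Suffix: -ible
Example: collapsible = collapse + -ible, with a spelling change
Meaning = capable of


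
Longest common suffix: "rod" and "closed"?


Word 1: "rod"
Word 2: "closed"
Comparing from end:
  Pos -1: 'd' == 'd'
  Pos -2: 'o' != 'e' (stop)
LCS = "d" (length 1)


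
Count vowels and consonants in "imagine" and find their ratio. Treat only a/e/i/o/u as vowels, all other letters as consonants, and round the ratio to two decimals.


Word: "imagine"
Vowels (a,e,i,o,u): 4
Consonants: 3
Ratio = 4/3
= 1.33


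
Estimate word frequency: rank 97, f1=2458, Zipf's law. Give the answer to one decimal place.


Zipf's law: f(r) = f(1) / r
f(1) = 2458
f(97) = 2458 / 97
= 25.3 occurrences


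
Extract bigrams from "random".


Word: "random" (length 6)
Number of bigrams = 6 - 2 + 1 = 5
  Position 0: "ra"
  Position 1: "an"
  Position 2: "nd"
  Position 3: "do"
  Position 4: "om"
Bigrams = "ra", "an", "nd", "do", "om"


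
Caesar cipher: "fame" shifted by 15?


Word: "fame"
Shift: 15
Each letter → (letter + shift) mod 26:
  'f' (5) + 15 = 20 → 'u'
  'a' (0) + 15 = 15 → 'p'
  'm' (12) + 15 = 1 → 'b'
  'e' (4) + 15 = 19 → 't'
Result = "upbt"


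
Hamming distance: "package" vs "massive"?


Comparing character by character (same length = 7):
  Pos 0: 'p' vs 'm' !=
  Pos 1: 'a' vs 'a' =
  Pos 2: 'c' vs 's' !=
  Pos 3: 'k' vs 's' !=
  Pos 4: 'a' vs 'i' !=
  Pos 5: 'g' vs 'v' !=
  Pos 6: 'e' vs 'e' =
Hamming distance = 5


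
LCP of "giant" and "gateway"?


Word 1: "giant"
Word 2: "gateway"
Comparing from start:
  Pos 0: 'g' == 'g'
  Pos 1: 'i' != 'a' (stop)
LCP = "g" (length 1)


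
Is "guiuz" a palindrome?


Word: "guiuz"
Reversed: "zuiug"
Forward == Backward? guiuz != zuiug
Palindrome = No


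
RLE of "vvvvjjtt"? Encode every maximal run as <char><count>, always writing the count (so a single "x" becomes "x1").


String: "vvvvjjtt"
Scanning for consecutive runs:
  'v' x 4
  'j' x 2
  't' x 2
RLE = "v4j2t2"


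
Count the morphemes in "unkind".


Word: "unkind"
Morphemes: un- | kind
Each morpheme carries meaning
= 2 morphemes


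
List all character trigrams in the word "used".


Word: "used" (length 4)
Number of trigrams = 4 - 3 + 1 = 2
  Position 0: "use"
  Position 1: "sed"
Trigrams = "use", "sed"


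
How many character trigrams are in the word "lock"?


Word: "lock" (length 4)
Number of 3-grams = length - 3 + 1 = 4 - 3 + 1
= 2


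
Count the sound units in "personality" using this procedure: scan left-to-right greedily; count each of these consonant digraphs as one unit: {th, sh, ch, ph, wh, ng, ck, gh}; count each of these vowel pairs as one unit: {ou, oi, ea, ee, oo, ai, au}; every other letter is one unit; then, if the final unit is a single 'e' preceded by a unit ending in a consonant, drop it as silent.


Word: "personality" (11 letters)
Left-to-right scan:
  1. 'p' (letter)
  2. 'e' (letter)
  3. 'r' (letter)
  4. 's' (letter)
  5. 'o' (letter)
  6. 'n' (letter)
  7. 'a' (letter)
  8. 'l' (letter)
  9. 'i' (letter)
  10. 't' (letter)
  11. 'y' (letter)
Units from scan: 11
Sound units = 11 units


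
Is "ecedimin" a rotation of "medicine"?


Word: "medicine", Candidate: "ecedimin"
Method: check if candidate is substring of word+word
"medicinemedicine" contains "ecedimin"? No
Is rotation = No


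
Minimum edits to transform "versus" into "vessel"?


Word 1: "versus" (length 6)
Word 2: "vessel" (length 6)
One optimal edit sequence (insert/delete/substitute each cost 1):
  1. keep 'v'
  2. keep 'e'
  3. substitute 'r' -> 's'  (+1)
  4. keep 's'
  5. substitute 'u' -> 'e'  (+1)
  6. substitute 's' -> 'l'  (+1)
Total edit operations: 3
Edit distance = 3


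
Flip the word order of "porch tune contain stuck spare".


Original: "porch tune contain stuck spare"
Words (1..n): porch | tune | contain | stuck | spare
Reversed (n..1): spare | stuck | contain | tune | porch
Result = "spare stuck contain tune porch"


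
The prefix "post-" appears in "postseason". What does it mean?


Prefix: post-
As in: postseason -> post- + season
Meaning = after


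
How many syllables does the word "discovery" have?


Word: "discovery"
Syllable breakdown: dis / cov / er / y
Counting: 4 parts
= 4 syllables


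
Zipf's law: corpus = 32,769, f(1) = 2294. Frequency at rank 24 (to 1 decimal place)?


Zipf's law: f(r) = f(1) / r
f(1) = 2294
f(24) = 2294 / 24
= 95.6 occurrences


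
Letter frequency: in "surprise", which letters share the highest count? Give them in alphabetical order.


Word: "surprise"
Letter counts:
  'e': 1
  'i': 1
  'p': 1
  'r': 2
  's': 2
  'u': 1
Maximum count = 2
Most frequent = 'r', 's' (2 times each)


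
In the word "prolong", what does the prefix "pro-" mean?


Prefix: pro-
Example: prolong (pro- + long)
Meaning = forward / in favor of


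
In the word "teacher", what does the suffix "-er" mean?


Suffix: -er
As in: teacher -> teach + -er
Meaning = one who / more


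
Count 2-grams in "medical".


Word: "medical" (length 7)
Number of 2-grams = length - 2 + 1 = 7 - 2 + 1
= 6


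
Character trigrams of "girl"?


Word: "girl" (length 4)
Number of trigrams = 4 - 3 + 1 = 2
  Position 0: "gir"
  Position 1: "irl"
Trigrams = "gir", "irl"


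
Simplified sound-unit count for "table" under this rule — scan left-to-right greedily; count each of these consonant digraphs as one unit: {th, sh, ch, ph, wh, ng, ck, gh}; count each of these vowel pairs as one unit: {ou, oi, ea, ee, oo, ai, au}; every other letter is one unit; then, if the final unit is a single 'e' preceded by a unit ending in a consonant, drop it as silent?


Word: "table" (5 letters)
Left-to-right scan:
  (1) 't' (letter)
  (2) 'a' (letter)
  (3) 'b' (letter)
  (4) 'l' (letter)
  (5) 'e' (letter)
Units from scan: 5
Final unit is 'e' after a consonant -> drop as silent (-1)
Sound units = 4 units


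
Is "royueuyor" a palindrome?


Word: "royueuyor"
Reversed: "royueuyor"
Forward == Backward? royueuyor == royueuyor
Palindrome = Yes


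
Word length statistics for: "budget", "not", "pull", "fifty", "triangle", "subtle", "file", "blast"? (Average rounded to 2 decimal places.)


Lengths: "budget"=6, "not"=3, "pull"=4, "fifty"=5, "triangle"=8, "subtle"=6, "file"=4, "blast"=5
Sum = 41, Count = 8
Average = 41/8 = 5.13
= avg=5.13, min=3, max=8


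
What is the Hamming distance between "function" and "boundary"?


Comparing character by character (same length = 8):
  Pos 0: 'f' vs 'b' !=
  Pos 1: 'u' vs 'o' !=
  Pos 2: 'n' vs 'u' !=
  Pos 3: 'c' vs 'n' !=
  Pos 4: 't' vs 'd' !=
  Pos 5: 'i' vs 'a' !=
  Pos 6: 'o' vs 'r' !=
  Pos 7: 'n' vs 'y' !=
Hamming distance = 8


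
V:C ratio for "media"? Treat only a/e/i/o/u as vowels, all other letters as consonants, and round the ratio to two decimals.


Word: "media"
Vowels (a,e,i,o,u): 3
Consonants: 2
Ratio = 3/2
= 1.50


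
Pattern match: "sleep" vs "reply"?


Pattern of "sleep": [0, 1, 2, 2, 3]
Pattern of "reply": [0, 1, 2, 3, 4]
Patterns do not match
Same pattern = No


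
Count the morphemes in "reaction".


Word: "reaction"
Morphemes: re- | act | -ion
Each morpheme carries meaning
= 3 morphemes


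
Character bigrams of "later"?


Word: "later" (length 5)
Number of bigrams = 5 - 2 + 1 = 4
  Position 0: "la"
  Position 1: "at"
  Position 2: "te"
  Position 3: "er"
Bigrams = "la", "at", "te", "er"


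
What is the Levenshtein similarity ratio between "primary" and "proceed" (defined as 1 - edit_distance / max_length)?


Word 1: "primary" (length 7)
Word 2: "proceed" (length 7)
One optimal edit sequence:
  1. keep 'p'
  2. keep 'r'
  3. substitute 'i' -> 'o'  (+1)
  4. substitute 'm' -> 'c'  (+1)
  5. substitute 'a' -> 'e'  (+1)
  6. substitute 'r' -> 'e'  (+1)
  7. substitute 'y' -> 'd'  (+1)
Edit distance = 5
Max length = max(7, 7) = 7
Similarity = 1 - 5/7
= 0.2857


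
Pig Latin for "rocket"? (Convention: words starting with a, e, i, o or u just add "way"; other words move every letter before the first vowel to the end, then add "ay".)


Word: "rocket"
Starts with consonant(s) → move to end, add 'ay'
Consonant cluster: "r"
Pig Latin = "ocketray"


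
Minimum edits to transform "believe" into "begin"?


Word 1: "believe" (length 7)
Word 2: "begin" (length 5)
One optimal edit sequence (insert/delete/substitute each cost 1):
  1. keep 'b'
  2. keep 'e'
  3. substitute 'l' -> 'g'  (+1)
  4. keep 'i'
  5. delete 'e'  (+1)
  6. delete 'v'  (+1)
  7. substitute 'e' -> 'n'  (+1)
Total edit operations: 4
Edit distance = 4


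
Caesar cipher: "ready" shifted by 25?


Word: "ready"
Shift: 25
Each letter → (letter + shift) mod 26:
  'r' (17) + 25 = 16 → 'q'
  'e' (4) + 25 = 3 → 'd'
  'a' (0) + 25 = 25 → 'z'
  'd' (3) + 25 = 2 → 'c'
  'y' (24) + 25 = 23 → 'x'
Result = "qdzcx"


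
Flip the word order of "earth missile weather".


Original: "earth missile weather"
Words (1..n): earth | missile | weather
Reversed (n..1): weather | missile | earth
Result = "weather missile earth"


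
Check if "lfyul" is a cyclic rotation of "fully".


Word: "fully", Candidate: "lfyul"
Method: check if candidate is substring of word+word
"fullyfully" contains "lfyul"? No
Is rotation = No


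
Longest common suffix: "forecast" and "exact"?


Word 1: "forecast"
Word 2: "exact"
Comparing from end:
  Pos -1: 't' == 't'
  Pos -2: 's' != 'c' (stop)
LCS = "t" (length 1)


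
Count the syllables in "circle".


Word: "circle"
Syllable breakdown: cir · cle
Counting: 2 parts
= 2 syllables


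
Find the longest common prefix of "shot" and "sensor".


Word 1: "shot"
Word 2: "sensor"
Comparing from start:
  Pos 0: 's' == 's'
  Pos 1: 'h' != 'e' (stop)
LCP = "s" (length 1)


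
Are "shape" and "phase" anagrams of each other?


Word 1: "shape" → sorted: aehps
Word 2: "phase" → sorted: aehps
Same letters? aehps == aehps
Anagram = Yes


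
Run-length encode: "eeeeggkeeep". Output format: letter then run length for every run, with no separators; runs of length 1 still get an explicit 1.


String: "eeeeggkeeep"
Scanning for consecutive runs:
  'e' x 4
  'g' x 2
  'k' x 1
  'e' x 3
  'p' x 1
RLE = "e4g2k1e3p1"


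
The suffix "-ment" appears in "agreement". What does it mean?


Suffix: -ment
As in: agreement -> agree + -ment
Meaning = result of action


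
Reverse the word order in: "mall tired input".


Original: "mall tired input"
Words (1..n): mall | tired | input
Reversed (n..1): input | tired | mall
Result = "input tired mall"


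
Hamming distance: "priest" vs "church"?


Comparing character by character (same length = 6):
  Pos 0: 'p' vs 'c' !=
  Pos 1: 'r' vs 'h' !=
  Pos 2: 'i' vs 'u' !=
  Pos 3: 'e' vs 'r' !=
  Pos 4: 's' vs 'c' !=
  Pos 5: 't' vs 'h' !=
Hamming distance = 6


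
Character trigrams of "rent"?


Word: "rent" (length 4)
Number of trigrams = 4 - 3 + 1 = 2
  Position 0: "ren"
  Position 1: "ent"
Trigrams = "ren", "ent"


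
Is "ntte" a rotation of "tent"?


Word: "tent", Candidate: "ntte"
Method: check if candidate is substring of word+word
"tenttent" contains "ntte"? Yes
Is rotation = Yes


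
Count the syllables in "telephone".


Word: "telephone"
Syllable breakdown: tel · e · phone
Counting: 3 parts
= 3 syllables


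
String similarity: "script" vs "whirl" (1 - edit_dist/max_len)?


Word 1: "script" (length 6)
Word 2: "whirl" (length 5)
One optimal edit sequence:
  1. delete 's'  (+1)
  2. substitute 'c' -> 'w'  (+1)
  3. substitute 'r' -> 'h'  (+1)
  4. keep 'i'
  5. substitute 'p' -> 'r'  (+1)
  6. substitute 't' -> 'l'  (+1)
Edit distance = 5
Max length = max(6, 5) = 6
Similarity = 1 - 5/6
= 0.1667


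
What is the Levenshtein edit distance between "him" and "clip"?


Word 1: "him" (length 3)
Word 2: "clip" (length 4)
One optimal edit sequence (insert/delete/substitute each cost 1):
  1. insert 'c'  (+1)
  2. substitute 'h' -> 'l'  (+1)
  3. keep 'i'
  4. substitute 'm' -> 'p'  (+1)
Total edit operations: 3
Edit distance = 3


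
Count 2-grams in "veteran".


Word: "veteran" (length 7)
Number of 2-grams = length - 2 + 1 = 7 - 2 + 1
= 6


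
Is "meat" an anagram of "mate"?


Word 1: "mate" → sorted: aemt
Word 2: "meat" → sorted: aemt
Same letters? aemt == aemt
Anagram = Yes


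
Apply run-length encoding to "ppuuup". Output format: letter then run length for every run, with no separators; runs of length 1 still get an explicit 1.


String: "ppuuup"
Scanning for consecutive runs:
  'p' x 2
  'u' x 3
  'p' x 1
RLE = "p2u3p1"
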